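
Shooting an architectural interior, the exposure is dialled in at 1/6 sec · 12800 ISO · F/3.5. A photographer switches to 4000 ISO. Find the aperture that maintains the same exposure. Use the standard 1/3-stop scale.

ISO: 12800 → 10000 → 8000 → 6400 → 5000 → 4000 — 1 2/3 stops dropped (darker).
Need 1 2/3 stops brighter from the aperture: f/3.5 → f/3.2 → f/2.8 → f/2.5 → f/2.2 → f/2.

f/2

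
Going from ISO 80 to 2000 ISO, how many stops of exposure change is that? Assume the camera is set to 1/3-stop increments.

80 → 100 → 125 → 160 → 200 → 250 → 320 → 400 → 500 → 640 → 800 → 1000 → 1250 → 1600 → 2000 — count the steps: 14 third-stops = 4 2/3 stops.

4 2/3 stops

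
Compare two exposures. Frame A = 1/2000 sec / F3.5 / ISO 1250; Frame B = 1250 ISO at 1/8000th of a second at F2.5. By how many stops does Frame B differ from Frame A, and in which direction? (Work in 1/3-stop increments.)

Aperture: f/3.5 → f/3.2 → f/2.8 → f/2.5 — 1 stop opened up (brighter).
Shutter speed: 1/2000 → 1/2500 → 1/3200 → 1/4000 → 1/5000 → 1/6400 → 1/8000 — 2 stops shorter (darker).
ISO: unchanged.
Net: +1 −2 = −1 stop.

1 stop darker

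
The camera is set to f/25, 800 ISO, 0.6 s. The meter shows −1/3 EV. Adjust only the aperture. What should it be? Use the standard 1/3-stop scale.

Underexposed by 1/3 stop → need 1/3 stop brighter.
Aperture: f/25 → f/22.

f/22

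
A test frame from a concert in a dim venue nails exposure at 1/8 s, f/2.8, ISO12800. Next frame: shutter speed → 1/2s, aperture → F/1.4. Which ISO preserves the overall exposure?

Shutter speed: 1/8 → 1/4 → 1/2 — 2 stops slower (brighter).
Aperture: f/2.8 → f/2 → f/1.4 — 2 stops opened up (brighter).
Net change so far: 4 stops brighter. Offset with the ISO: 12800 → 6400 → 3200 → 1600 → 800.

ISO 800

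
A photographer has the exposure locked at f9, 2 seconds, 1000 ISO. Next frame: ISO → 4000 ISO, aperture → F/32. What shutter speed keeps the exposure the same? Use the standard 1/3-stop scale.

ISO: 1000 → 1250 → 1600 → 2000 → 2500 → 3200 → 4000 — 2 stops higher (brighter).
Aperture: f/9 → f/10 → f/11 → f/13 → f/14 → f/16 → f/18 → f/20 → f/22 → f/25 → f/29 → f/32 — 3 2/3 stops smaller aperture (darker).
Net change so far: 1 2/3 stops darker. Offset with the shutter speed: 2 → 2.5 → 3.2 → 4 → 5 → 6.

6 s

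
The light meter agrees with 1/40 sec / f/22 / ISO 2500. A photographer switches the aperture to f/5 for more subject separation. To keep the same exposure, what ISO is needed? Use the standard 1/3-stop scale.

Aperture: f/22 → f/20 → f/18 → f/16 → f/14 → f/13 → f/11 → f/10 → f/9 → f/8 → f/7.1 → f/6.3 → f/5.6 → f/5 — 4 1/3 stops opened up (brighter).
Need 4 1/3 stops darker from the ISO: 2500 → 2000 → 1600 → 1250 → 1000 → 800 → 640 → 500 → 400 → 320 → 250 → 200 → 160 → 125.

ISO 125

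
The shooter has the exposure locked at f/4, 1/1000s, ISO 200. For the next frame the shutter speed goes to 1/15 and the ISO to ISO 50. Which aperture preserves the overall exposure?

f/16

Shutter speed: 1/1000 → 1/500 → 1/250 → 1/125 → 1/60 → 1/30 → 1/15 — 6 stops longer (brighter).
ISO: 200 → 100 → 50 — 2 stops dropped (darker).
Net change so far: 4 stops brighter. Offset with the aperture: f/4 → f/5.6 → f/8 → f/11 → f/16.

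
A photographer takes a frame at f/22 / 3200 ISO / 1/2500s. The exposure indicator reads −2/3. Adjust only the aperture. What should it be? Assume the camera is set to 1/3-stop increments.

Underexposed by 2/3 stop → need 2/3 stop brighter.
Aperture: f/22 → f/20 → f/18.

f/18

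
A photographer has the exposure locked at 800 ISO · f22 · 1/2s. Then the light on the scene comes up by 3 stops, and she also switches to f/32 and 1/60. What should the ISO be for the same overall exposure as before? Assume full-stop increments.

ISO 6400

Scene light: 3 stops brighter.
Aperture: f/22 → f/32 — 1 stop smaller aperture (darker).
Shutter speed: 1/2 → 1/4 → 1/8 → 1/15 → 1/30 → 1/60 — 5 stops faster (darker).
Net so far: 3 stops darker. ISO: 800 → 1600 → 3200 → 6400.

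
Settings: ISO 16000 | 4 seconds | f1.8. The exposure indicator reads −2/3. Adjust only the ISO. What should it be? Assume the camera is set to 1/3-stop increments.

ISO 25600

Underexposed by 2/3 stop → need 2/3 stop brighter.
ISO: 16000 → 20000 → 25600.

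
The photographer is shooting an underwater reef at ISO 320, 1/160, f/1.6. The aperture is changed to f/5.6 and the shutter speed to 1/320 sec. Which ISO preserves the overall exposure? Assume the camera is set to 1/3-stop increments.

ISO 8000

Aperture: f/1.6 → f/1.8 → f/2 → f/2.2 → f/2.5 → f/2.8 → f/3.2 → f/3.5 → f/4 → f/4.5 → f/5 → f/5.6 — 3 2/3 stops narrower (darker).
Shutter speed: 1/160 → 1/200 → 1/250 → 1/320 — 1 stop faster (darker).
Net change so far: 4 2/3 stops darker. Offset with the ISO: 320 → 400 → 500 → 640 → 800 → 1000 → 1250 → 1600 → 2000 → 2500 → 3200 → 4000 → 5000 → 6400 → 8000.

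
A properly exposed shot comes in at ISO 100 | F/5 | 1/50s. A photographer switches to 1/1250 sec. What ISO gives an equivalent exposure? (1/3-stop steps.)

Shutter speed: 1/50 → 1/60 → 1/80 → 1/100 → 1/125 → 1/160 → 1/200 → 1/250 → 1/320 → 1/400 → 1/500 → 1/640 → 1/800 → 1/1000 → 1/1250 — 4 2/3 stops faster (darker).
Need 4 2/3 stops brighter from the ISO: 100 → 125 → 160 → 200 → 250 → 320 → 400 → 500 → 640 → 800 → 1000 → 1250 → 1600 → 2000 → 2500.

ISO 2500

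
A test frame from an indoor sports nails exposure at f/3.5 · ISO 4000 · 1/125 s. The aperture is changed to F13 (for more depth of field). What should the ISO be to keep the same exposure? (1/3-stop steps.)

ISO 51200

Aperture: f/3.5 → f/4 → f/4.5 → f/5 → f/5.6 → f/6.3 → f/7.1 → f/8 → f/9 → f/10 → f/11 → f/13 — 3 2/3 stops narrower (darker).
Need 3 2/3 stops brighter from the ISO: 4000 → 5000 → 6400 → 8000 → 10000 → 12800 → 16000 → 20000 → 25600 → 32000 → 40000 → 51200.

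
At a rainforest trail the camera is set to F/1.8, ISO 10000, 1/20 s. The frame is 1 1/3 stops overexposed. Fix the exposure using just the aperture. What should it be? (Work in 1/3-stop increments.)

f/2.8

Overexposed by 1 1/3 stops → need 1 1/3 stops darker.
Aperture: f/1.8 → f/2 → f/2.2 → f/2.5 → f/2.8.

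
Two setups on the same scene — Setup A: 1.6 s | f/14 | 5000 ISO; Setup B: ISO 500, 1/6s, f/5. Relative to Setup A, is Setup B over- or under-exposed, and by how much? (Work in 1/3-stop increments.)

3 2/3 stops darker

Aperture: f/14 → f/13 → f/11 → f/10 → f/9 → f/8 → f/7.1 → f/6.3 → f/5.6 → f/5 — 3 stops larger aperture (brighter).
Shutter speed: 1.6 → 1.3 → 1 → 0.8 → 0.6 → 0.5 → 0.4 → 0.3 → 1/4 → 1/5 → 1/6 — 3 1/3 stops faster (darker).
ISO: 5000 → 4000 → 3200 → 2500 → 2000 → 1600 → 1250 → 1000 → 800 → 640 → 500 — 3 1/3 stops dropped (darker).
Net: +3 −3 1/3 −3 1/3 = −3 2/3 stops.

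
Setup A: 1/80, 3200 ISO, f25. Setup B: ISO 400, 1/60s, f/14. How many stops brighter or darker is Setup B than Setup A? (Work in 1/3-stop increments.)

Aperture: f/25 → f/22 → f/20 → f/18 → f/16 → f/14 — 1 2/3 stops larger aperture (brighter).
Shutter speed: 1/80 → 1/60 — 1/3 stop slower (brighter).
ISO: 3200 → 2500 → 2000 → 1600 → 1250 → 1000 → 800 → 640 → 500 → 400 — 3 stops lower (darker).
Net: +1 2/3 +1/3 −3 = −1 stop.

1 stop darker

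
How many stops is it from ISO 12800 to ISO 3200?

2 stops

12800 → 6400 → 3200 — count the steps: 2 stops.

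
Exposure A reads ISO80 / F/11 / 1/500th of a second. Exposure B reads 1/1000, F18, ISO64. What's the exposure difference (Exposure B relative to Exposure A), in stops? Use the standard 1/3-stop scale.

Aperture: f/11 → f/13 → f/14 → f/16 → f/18 — 1 1/3 stops stopped down (darker).
Shutter speed: 1/500 → 1/640 → 1/800 → 1/1000 — 1 stop shorter (darker).
ISO: 80 → 64 — 1/3 stop lower (darker).
Net: −1 1/3 −1 −1/3 = −2 2/3 stops.

2 2/3 stops darker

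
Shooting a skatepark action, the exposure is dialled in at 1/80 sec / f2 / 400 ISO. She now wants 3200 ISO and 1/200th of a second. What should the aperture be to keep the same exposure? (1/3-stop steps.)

ISO: 400 → 500 → 640 → 800 → 1000 → 1250 → 1600 → 2000 → 2500 → 3200 — 3 stops raised (brighter).
Shutter speed: 1/80 → 1/100 → 1/125 → 1/160 → 1/200 — 1 1/3 stops shorter (darker).
Net change so far: 1 2/3 stops brighter. Offset with the aperture: f/2 → f/2.2 → f/2.5 → f/2.8 → f/3.2 → f/3.5.

f/3.5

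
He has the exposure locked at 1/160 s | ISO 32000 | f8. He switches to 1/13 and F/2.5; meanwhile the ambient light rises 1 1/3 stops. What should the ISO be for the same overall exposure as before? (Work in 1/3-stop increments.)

ISO 100

Scene light: 1 1/3 stops brighter.
Shutter speed: 1/160 → 1/125 → 1/100 → 1/80 → 1/60 → 1/50 → 1/40 → 1/30 → 1/25 → 1/20 → 1/15 → 1/13 — 3 2/3 stops longer (brighter).
Aperture: f/8 → f/7.1 → f/6.3 → f/5.6 → f/5 → f/4.5 → f/4 → f/3.5 → f/3.2 → f/2.8 → f/2.5 — 3 1/3 stops larger aperture (brighter).
Net so far: 8 1/3 stops brighter. ISO: 32000 → 25600 → 20000 → 16000 → 12800 → 10000 → 8000 → 6400 → 5000 → 4000 → 3200 → 2500 → 2000 → 1600 → 1250 → 1000 → 800 → 640 → 500 → 400 → 320 → 250 → 200 → 160 → 125 → 100.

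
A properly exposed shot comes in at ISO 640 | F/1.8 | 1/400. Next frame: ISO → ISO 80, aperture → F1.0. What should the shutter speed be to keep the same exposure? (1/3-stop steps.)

ISO: 640 → 500 → 400 → 320 → 250 → 200 → 160 → 125 → 100 → 80 — 3 stops lower (darker).
Aperture: f/1.8 → f/1.6 → f/1.4 → f/1.2 → f/1.1 → f/1.0 — 1 2/3 stops larger aperture (brighter).
Net change so far: 1 1/3 stops darker. Offset with the shutter speed: 1/400 → 1/320 → 1/250 → 1/200 → 1/160.

1/160s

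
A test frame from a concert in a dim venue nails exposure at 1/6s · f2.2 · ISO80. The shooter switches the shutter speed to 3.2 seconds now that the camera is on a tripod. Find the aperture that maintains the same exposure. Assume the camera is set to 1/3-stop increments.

Shutter speed: 1/6 → 1/5 → 1/4 → 0.3 → 0.4 → 0.5 → 0.6 → 0.8 → 1 → 1.3 → 1.6 → 2 → 2.5 → 3.2 — 4 1/3 stops slower (brighter).
Need 4 1/3 stops darker from the aperture: f/2.2 → f/2.5 → f/2.8 → f/3.2 → f/3.5 → f/4 → f/4.5 → f/5 → f/5.6 → f/6.3 → f/7.1 → f/8 → f/9 → f/10.

f/10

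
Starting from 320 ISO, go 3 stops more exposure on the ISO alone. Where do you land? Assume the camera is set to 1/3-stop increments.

ISO: 320 → 400 → 500 → 640 → 800 → 1000 → 1250 → 1600 → 2000 → 2500 — 3 stops raised (brighter).

ISO 2500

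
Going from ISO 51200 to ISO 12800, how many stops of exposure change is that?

2 stops

51200 → 25600 → 12800 — count the steps: 2 stops.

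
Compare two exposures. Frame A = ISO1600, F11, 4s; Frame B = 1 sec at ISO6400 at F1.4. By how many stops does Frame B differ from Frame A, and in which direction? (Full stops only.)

6 stops brighter

Aperture: f/11 → f/8 → f/5.6 → f/4 → f/2.8 → f/2 → f/1.4 — 6 stops larger aperture (brighter).
Shutter speed: 4 → 2 → 1 — 2 stops shorter (darker).
ISO: 1600 → 3200 → 6400 — 2 stops raised (brighter).
Net: +6 −2 +2 = +6 stops.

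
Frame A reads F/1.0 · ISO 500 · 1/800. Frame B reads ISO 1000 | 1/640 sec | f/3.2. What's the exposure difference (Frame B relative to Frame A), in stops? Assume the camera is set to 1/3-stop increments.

Aperture: f/1.0 → f/1.1 → f/1.2 → f/1.4 → f/1.6 → f/1.8 → f/2 → f/2.2 → f/2.5 → f/2.8 → f/3.2 — 3 1/3 stops smaller aperture (darker).
Shutter speed: 1/800 → 1/640 — 1/3 stop slower (brighter).
ISO: 500 → 640 → 800 → 1000 — 1 stop higher (brighter).
Net: −3 1/3 +1/3 +1 = −2 stops.

2 stops darker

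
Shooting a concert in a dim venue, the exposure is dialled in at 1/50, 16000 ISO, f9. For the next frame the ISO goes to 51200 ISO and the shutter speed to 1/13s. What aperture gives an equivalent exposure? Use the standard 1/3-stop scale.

ISO: 16000 → 20000 → 25600 → 32000 → 40000 → 51200 — 1 2/3 stops raised (brighter).
Shutter speed: 1/50 → 1/40 → 1/30 → 1/25 → 1/20 → 1/15 → 1/13 — 2 stops slower (brighter).
Net change so far: 3 2/3 stops brighter. Offset with the aperture: f/9 → f/10 → f/11 → f/13 → f/14 → f/16 → f/18 → f/20 → f/22 → f/25 → f/29 → f/32.

f/32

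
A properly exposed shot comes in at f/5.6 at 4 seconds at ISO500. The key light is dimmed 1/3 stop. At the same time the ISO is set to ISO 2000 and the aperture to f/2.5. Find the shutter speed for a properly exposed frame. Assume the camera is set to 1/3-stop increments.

Scene light: 1/3 stop darker.
ISO: 500 → 640 → 800 → 1000 → 1250 → 1600 → 2000 — 2 stops higher (brighter).
Aperture: f/5.6 → f/5 → f/4.5 → f/4 → f/3.5 → f/3.2 → f/2.8 → f/2.5 — 2 1/3 stops larger aperture (brighter).
Net so far: 4 stops brighter. Shutter speed: 4 → 3.2 → 2.5 → 2 → 1.6 → 1.3 → 1 → 0.8 → 0.6 → 0.5 → 0.4 → 0.3 → 1/4.

1/4s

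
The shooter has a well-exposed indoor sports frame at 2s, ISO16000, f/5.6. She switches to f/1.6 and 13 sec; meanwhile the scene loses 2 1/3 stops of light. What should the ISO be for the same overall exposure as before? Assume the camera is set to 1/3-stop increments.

ISO 1000

Scene light: 2 1/3 stops darker.
Aperture: f/5.6 → f/5 → f/4.5 → f/4 → f/3.5 → f/3.2 → f/2.8 → f/2.5 → f/2.2 → f/2 → f/1.8 → f/1.6 — 3 2/3 stops wider (brighter).
Shutter speed: 2 → 2.5 → 3.2 → 4 → 5 → 6 → 8 → 10 → 13 — 2 2/3 stops longer (brighter).
Net so far: 4 stops brighter. ISO: 16000 → 12800 → 10000 → 8000 → 6400 → 5000 → 4000 → 3200 → 2500 → 2000 → 1600 → 1250 → 1000.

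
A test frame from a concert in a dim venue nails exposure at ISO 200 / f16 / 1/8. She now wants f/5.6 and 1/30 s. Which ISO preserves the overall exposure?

Aperture: f/16 → f/11 → f/8 → f/5.6 — 3 stops wider (brighter).
Shutter speed: 1/8 → 1/15 → 1/30 — 2 stops shorter (darker).
Net change so far: 1 stop brighter. Offset with the ISO: 200 → 100.

ISO 100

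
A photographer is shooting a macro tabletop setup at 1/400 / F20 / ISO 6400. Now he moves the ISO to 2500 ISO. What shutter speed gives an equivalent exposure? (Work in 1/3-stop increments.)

1/160s

ISO: 6400 → 5000 → 4000 → 3200 → 2500 — 1 1/3 stops lower (darker).
Need 1 1/3 stops brighter from the shutter speed: 1/400 → 1/320 → 1/250 → 1/200 → 1/160.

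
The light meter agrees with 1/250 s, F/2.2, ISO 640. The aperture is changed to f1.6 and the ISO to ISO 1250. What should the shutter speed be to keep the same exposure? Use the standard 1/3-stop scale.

1/1000s

Aperture: f/2.2 → f/2 → f/1.8 → f/1.6 — 1 stop larger aperture (brighter).
ISO: 640 → 800 → 1000 → 1250 — 1 stop raised (brighter).
Net change so far: 2 stops brighter. Offset with the shutter speed: 1/250 → 1/320 → 1/400 → 1/500 → 1/640 → 1/800 → 1/1000.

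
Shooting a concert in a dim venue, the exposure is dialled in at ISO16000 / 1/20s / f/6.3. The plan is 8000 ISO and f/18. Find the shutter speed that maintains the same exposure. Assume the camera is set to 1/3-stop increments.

0.8 s

ISO: 16000 → 12800 → 10000 → 8000 — 1 stop dropped (darker).
Aperture: f/6.3 → f/7.1 → f/8 → f/9 → f/10 → f/11 → f/13 → f/14 → f/16 → f/18 — 3 stops smaller aperture (darker).
Net change so far: 4 stops darker. Offset with the shutter speed: 1/20 → 1/15 → 1/13 → 1/10 → 1/8 → 1/6 → 1/5 → 1/4 → 0.3 → 0.4 → 0.5 → 0.6 → 0.8.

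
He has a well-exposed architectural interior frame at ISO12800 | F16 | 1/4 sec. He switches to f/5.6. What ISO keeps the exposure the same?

Aperture: f/16 → f/11 → f/8 → f/5.6 — 3 stops wider (brighter).
Need 3 stops darker from the ISO: 12800 → 6400 → 3200 → 1600.

ISO 1600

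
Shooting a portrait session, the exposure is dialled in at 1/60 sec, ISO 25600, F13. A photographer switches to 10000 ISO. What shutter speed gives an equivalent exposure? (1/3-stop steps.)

ISO: 25600 → 20000 → 16000 → 12800 → 10000 — 1 1/3 stops lower (darker).
Need 1 1/3 stops brighter from the shutter speed: 1/60 → 1/50 → 1/40 → 1/30 → 1/25.

1/25s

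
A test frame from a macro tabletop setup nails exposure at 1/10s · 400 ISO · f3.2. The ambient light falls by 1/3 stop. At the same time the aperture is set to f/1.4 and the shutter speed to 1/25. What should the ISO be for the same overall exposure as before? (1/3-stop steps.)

Scene light: 1/3 stop darker.
Aperture: f/3.2 → f/2.8 → f/2.5 → f/2.2 → f/2 → f/1.8 → f/1.6 → f/1.4 — 2 1/3 stops larger aperture (brighter).
Shutter speed: 1/10 → 1/13 → 1/15 → 1/20 → 1/25 — 1 1/3 stops shorter (darker).
Net so far: 2/3 stop brighter. ISO: 400 → 320 → 250.

ISO 250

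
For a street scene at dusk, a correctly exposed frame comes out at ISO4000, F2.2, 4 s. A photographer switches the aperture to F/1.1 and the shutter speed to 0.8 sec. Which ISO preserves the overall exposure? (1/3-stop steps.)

ISO 5000

Aperture: f/2.2 → f/2 → f/1.8 → f/1.6 → f/1.4 → f/1.2 → f/1.1 — 2 stops opened up (brighter).
Shutter speed: 4 → 3.2 → 2.5 → 2 → 1.6 → 1.3 → 1 → 0.8 — 2 1/3 stops shorter (darker).
Net change so far: 1/3 stop darker. Offset with the ISO: 4000 → 5000.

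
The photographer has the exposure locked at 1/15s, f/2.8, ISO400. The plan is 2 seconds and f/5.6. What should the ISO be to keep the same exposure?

ISO 50

Shutter speed: 1/15 → 1/8 → 1/4 → 1/2 → 1 → 2 — 5 stops slower (brighter).
Aperture: f/2.8 → f/4 → f/5.6 — 2 stops narrower (darker).
Net change so far: 3 stops brighter. Offset with the ISO: 400 → 200 → 100 → 50.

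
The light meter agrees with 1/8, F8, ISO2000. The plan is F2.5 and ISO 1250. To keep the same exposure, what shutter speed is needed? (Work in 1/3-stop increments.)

1/50s

Aperture: f/8 → f/7.1 → f/6.3 → f/5.6 → f/5 → f/4.5 → f/4 → f/3.5 → f/3.2 → f/2.8 → f/2.5 — 3 1/3 stops opened up (brighter).
ISO: 2000 → 1600 → 1250 — 2/3 stop dropped (darker).
Net change so far: 2 2/3 stops brighter. Offset with the shutter speed: 1/8 → 1/10 → 1/13 → 1/15 → 1/20 → 1/25 → 1/30 → 1/40 → 1/50.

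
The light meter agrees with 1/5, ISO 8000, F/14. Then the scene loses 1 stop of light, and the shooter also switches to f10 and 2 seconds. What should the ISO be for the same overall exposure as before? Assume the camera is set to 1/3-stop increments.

Scene light: 1 stop darker.
Aperture: f/14 → f/13 → f/11 → f/10 — 1 stop wider (brighter).
Shutter speed: 1/5 → 1/4 → 0.3 → 0.4 → 0.5 → 0.6 → 0.8 → 1 → 1.3 → 1.6 → 2 — 3 1/3 stops slower (brighter).
Net so far: 3 1/3 stops brighter. ISO: 8000 → 6400 → 5000 → 4000 → 3200 → 2500 → 2000 → 1600 → 1250 → 1000 → 800.

ISO 800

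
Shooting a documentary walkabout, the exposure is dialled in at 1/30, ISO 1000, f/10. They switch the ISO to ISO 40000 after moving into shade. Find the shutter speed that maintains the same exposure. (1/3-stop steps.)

1/1250s

ISO: 1000 → 1250 → 1600 → 2000 → 2500 → 3200 → 4000 → 5000 → 6400 → 8000 → 10000 → 12800 → 16000 → 20000 → 25600 → 32000 → 40000 — 5 1/3 stops raised (brighter).
Need 5 1/3 stops darker from the shutter speed: 1/30 → 1/40 → 1/50 → 1/60 → 1/80 → 1/100 → 1/125 → 1/160 → 1/200 → 1/250 → 1/320 → 1/400 → 1/500 → 1/640 → 1/800 → 1/1000 → 1/1250.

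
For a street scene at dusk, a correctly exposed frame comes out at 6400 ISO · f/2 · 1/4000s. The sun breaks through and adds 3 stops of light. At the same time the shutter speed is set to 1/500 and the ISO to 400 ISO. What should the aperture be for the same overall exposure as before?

Scene light: 3 stops brighter.
Shutter speed: 1/4000 → 1/2000 → 1/1000 → 1/500 — 3 stops longer (brighter).
ISO: 6400 → 3200 → 1600 → 800 → 400 — 4 stops lower (darker).
Net so far: 2 stops brighter. Aperture: f/2 → f/2.8 → f/4.

f/4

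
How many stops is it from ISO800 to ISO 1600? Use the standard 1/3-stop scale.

1 stop

800 → 1000 → 1250 → 1600 — count the steps: 3 third-stops = 1 stop.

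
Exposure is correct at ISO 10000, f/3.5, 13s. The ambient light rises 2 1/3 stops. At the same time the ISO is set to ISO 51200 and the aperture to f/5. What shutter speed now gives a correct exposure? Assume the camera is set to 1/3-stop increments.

Scene light: 2 1/3 stops brighter.
ISO: 10000 → 12800 → 16000 → 20000 → 25600 → 32000 → 40000 → 51200 — 2 1/3 stops raised (brighter).
Aperture: f/3.5 → f/4 → f/4.5 → f/5 — 1 stop stopped down (darker).
Net so far: 3 2/3 stops brighter. Shutter speed: 13 → 10 → 8 → 6 → 5 → 4 → 3.2 → 2.5 → 2 → 1.6 → 1.3 → 1.

1 s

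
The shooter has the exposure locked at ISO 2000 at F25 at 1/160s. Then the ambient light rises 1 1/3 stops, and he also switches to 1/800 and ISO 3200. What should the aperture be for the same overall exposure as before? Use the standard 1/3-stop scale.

f/22

Scene light: 1 1/3 stops brighter.
Shutter speed: 1/160 → 1/200 → 1/250 → 1/320 → 1/400 → 1/500 → 1/640 → 1/800 — 2 1/3 stops shorter (darker).
ISO: 2000 → 2500 → 3200 — 2/3 stop raised (brighter).
Net so far: 1/3 stop darker. Aperture: f/25 → f/22.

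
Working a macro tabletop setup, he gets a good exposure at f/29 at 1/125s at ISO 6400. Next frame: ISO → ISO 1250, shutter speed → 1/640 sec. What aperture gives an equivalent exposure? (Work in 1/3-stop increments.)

f/5.6

ISO: 6400 → 5000 → 4000 → 3200 → 2500 → 2000 → 1600 → 1250 — 2 1/3 stops lower (darker).
Shutter speed: 1/125 → 1/160 → 1/200 → 1/250 → 1/320 → 1/400 → 1/500 → 1/640 — 2 1/3 stops shorter (darker).
Net change so far: 4 2/3 stops darker. Offset with the aperture: f/29 → f/25 → f/22 → f/20 → f/18 → f/16 → f/14 → f/13 → f/11 → f/10 → f/9 → f/8 → f/7.1 → f/6.3 → f/5.6.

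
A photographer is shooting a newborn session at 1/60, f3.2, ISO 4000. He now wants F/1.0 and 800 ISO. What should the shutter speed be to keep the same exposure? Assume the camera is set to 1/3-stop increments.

Aperture: f/3.2 → f/2.8 → f/2.5 → f/2.2 → f/2 → f/1.8 → f/1.6 → f/1.4 → f/1.2 → f/1.1 → f/1.0 — 3 1/3 stops opened up (brighter).
ISO: 4000 → 3200 → 2500 → 2000 → 1600 → 1250 → 1000 → 800 — 2 1/3 stops lower (darker).
Net change so far: 1 stop brighter. Offset with the shutter speed: 1/60 → 1/80 → 1/100 → 1/125.

1/125s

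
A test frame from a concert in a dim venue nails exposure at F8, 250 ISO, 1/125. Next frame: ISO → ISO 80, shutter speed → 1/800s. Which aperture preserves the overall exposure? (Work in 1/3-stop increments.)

f/1.8

ISO: 250 → 200 → 160 → 125 → 100 → 80 — 1 2/3 stops dropped (darker).
Shutter speed: 1/125 → 1/160 → 1/200 → 1/250 → 1/320 → 1/400 → 1/500 → 1/640 → 1/800 — 2 2/3 stops shorter (darker).
Net change so far: 4 1/3 stops darker. Offset with the aperture: f/8 → f/7.1 → f/6.3 → f/5.6 → f/5 → f/4.5 → f/4 → f/3.5 → f/3.2 → f/2.8 → f/2.5 → f/2.2 → f/2 → f/1.8.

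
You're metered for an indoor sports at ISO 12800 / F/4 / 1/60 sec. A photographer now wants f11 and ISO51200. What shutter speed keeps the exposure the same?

1/30s

Aperture: f/4 → f/5.6 → f/8 → f/11 — 3 stops stopped down (darker).
ISO: 12800 → 25600 → 51200 — 2 stops raised (brighter).
Net change so far: 1 stop darker. Offset with the shutter speed: 1/60 → 1/30.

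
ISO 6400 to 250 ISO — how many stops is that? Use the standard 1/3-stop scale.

6400 → 5000 → 4000 → 3200 → 2500 → 2000 → 1600 → 1250 → 1000 → 800 → 640 → 500 → 400 → 320 → 250 — count the steps: 14 third-stops = 4 2/3 stops.

4 2/3 stops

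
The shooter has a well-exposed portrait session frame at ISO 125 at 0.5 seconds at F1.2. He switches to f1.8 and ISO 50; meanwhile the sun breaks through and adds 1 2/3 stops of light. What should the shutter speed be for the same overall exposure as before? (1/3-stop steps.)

0.8 s

Scene light: 1 2/3 stops brighter.
Aperture: f/1.2 → f/1.4 → f/1.6 → f/1.8 — 1 stop smaller aperture (darker).
ISO: 125 → 100 → 80 → 64 → 50 — 1 1/3 stops dropped (darker).
Net so far: 2/3 stop darker. Shutter speed: 0.5 → 0.6 → 0.8.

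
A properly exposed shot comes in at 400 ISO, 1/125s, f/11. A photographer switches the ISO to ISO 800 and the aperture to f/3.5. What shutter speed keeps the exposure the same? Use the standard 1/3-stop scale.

1/2500s

ISO: 400 → 500 → 640 → 800 — 1 stop higher (brighter).
Aperture: f/11 → f/10 → f/9 → f/8 → f/7.1 → f/6.3 → f/5.6 → f/5 → f/4.5 → f/4 → f/3.5 — 3 1/3 stops opened up (brighter).
Net change so far: 4 1/3 stops brighter. Offset with the shutter speed: 1/125 → 1/160 → 1/200 → 1/250 → 1/320 → 1/400 → 1/500 → 1/640 → 1/800 → 1/1000 → 1/1250 → 1/1600 → 1/2000 → 1/2500.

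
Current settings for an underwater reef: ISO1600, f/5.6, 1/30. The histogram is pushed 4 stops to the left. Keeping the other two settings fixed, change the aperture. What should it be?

f/1.4

Underexposed by 4 stops → need 4 stops brighter.
Aperture: f/5.6 → f/4 → f/2.8 → f/2 → f/1.4.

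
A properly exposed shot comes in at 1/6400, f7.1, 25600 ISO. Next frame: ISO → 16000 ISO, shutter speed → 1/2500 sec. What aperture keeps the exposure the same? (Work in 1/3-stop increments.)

f/9

ISO: 25600 → 20000 → 16000 — 2/3 stop lower (darker).
Shutter speed: 1/6400 → 1/5000 → 1/4000 → 1/3200 → 1/2500 — 1 1/3 stops slower (brighter).
Net change so far: 2/3 stop brighter. Offset with the aperture: f/7.1 → f/8 → f/9.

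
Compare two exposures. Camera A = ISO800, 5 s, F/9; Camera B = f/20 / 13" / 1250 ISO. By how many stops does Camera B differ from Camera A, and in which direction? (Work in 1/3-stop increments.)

1/3 stop darker

Aperture: f/9 → f/10 → f/11 → f/13 → f/14 → f/16 → f/18 → f/20 — 2 1/3 stops smaller aperture (darker).
Shutter speed: 5 → 6 → 8 → 10 → 13 — 1 1/3 stops longer (brighter).
ISO: 800 → 1000 → 1250 — 2/3 stop raised (brighter).
Net: −2 1/3 +1 1/3 +2/3 = −1/3 stops.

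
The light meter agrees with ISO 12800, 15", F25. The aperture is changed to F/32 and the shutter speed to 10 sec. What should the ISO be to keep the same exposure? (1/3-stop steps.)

ISO 32000

Aperture: f/25 → f/29 → f/32 — 2/3 stop narrower (darker).
Shutter speed: 15 → 13 → 10 — 2/3 stop faster (darker).
Net change so far: 1 1/3 stops darker. Offset with the ISO: 12800 → 16000 → 20000 → 25600 → 32000.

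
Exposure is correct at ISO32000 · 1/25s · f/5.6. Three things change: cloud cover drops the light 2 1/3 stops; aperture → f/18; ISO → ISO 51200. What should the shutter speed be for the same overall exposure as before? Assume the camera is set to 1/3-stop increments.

1.3 s

Scene light: 2 1/3 stops darker.
Aperture: f/5.6 → f/6.3 → f/7.1 → f/8 → f/9 → f/10 → f/11 → f/13 → f/14 → f/16 → f/18 — 3 1/3 stops narrower (darker).
ISO: 32000 → 40000 → 51200 — 2/3 stop higher (brighter).
Net so far: 5 stops darker. Shutter speed: 1/25 → 1/20 → 1/15 → 1/13 → 1/10 → 1/8 → 1/6 → 1/5 → 1/4 → 0.3 → 0.4 → 0.5 → 0.6 → 0.8 → 1 → 1.3.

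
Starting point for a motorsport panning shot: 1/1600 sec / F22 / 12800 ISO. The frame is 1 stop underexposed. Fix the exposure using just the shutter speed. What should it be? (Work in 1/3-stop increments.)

Underexposed by 1 stop → need 1 stop brighter.
Shutter speed: 1/1600 → 1/1250 → 1/1000 → 1/800.

1/800s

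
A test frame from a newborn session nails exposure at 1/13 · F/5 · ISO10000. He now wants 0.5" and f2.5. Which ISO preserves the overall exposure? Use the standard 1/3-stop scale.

ISO 400

Shutter speed: 1/13 → 1/10 → 1/8 → 1/6 → 1/5 → 1/4 → 0.3 → 0.4 → 0.5 — 2 2/3 stops slower (brighter).
Aperture: f/5 → f/4.5 → f/4 → f/3.5 → f/3.2 → f/2.8 → f/2.5 — 2 stops larger aperture (brighter).
Net change so far: 4 2/3 stops brighter. Offset with the ISO: 10000 → 8000 → 6400 → 5000 → 4000 → 3200 → 2500 → 2000 → 1600 → 1250 → 1000 → 800 → 640 → 500 → 400.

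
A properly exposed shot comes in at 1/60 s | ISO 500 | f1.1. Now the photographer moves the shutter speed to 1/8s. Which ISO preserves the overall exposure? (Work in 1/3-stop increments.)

Shutter speed: 1/60 → 1/50 → 1/40 → 1/30 → 1/25 → 1/20 → 1/15 → 1/13 → 1/10 → 1/8 — 3 stops slower (brighter).
Need 3 stops darker from the ISO: 500 → 400 → 320 → 250 → 200 → 160 → 125 → 100 → 80 → 64.

ISO 64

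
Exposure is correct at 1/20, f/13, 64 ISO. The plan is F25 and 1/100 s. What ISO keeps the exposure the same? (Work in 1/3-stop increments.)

Aperture: f/13 → f/14 → f/16 → f/18 → f/20 → f/22 → f/25 — 2 stops stopped down (darker).
Shutter speed: 1/20 → 1/25 → 1/30 → 1/40 → 1/50 → 1/60 → 1/80 → 1/100 — 2 1/3 stops shorter (darker).
Net change so far: 4 1/3 stops darker. Offset with the ISO: 64 → 80 → 100 → 125 → 160 → 200 → 250 → 320 → 400 → 500 → 640 → 800 → 1000 → 1250.

ISO 1250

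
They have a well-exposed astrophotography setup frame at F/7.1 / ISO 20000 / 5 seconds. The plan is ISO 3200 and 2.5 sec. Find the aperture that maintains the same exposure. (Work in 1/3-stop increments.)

ISO: 20000 → 16000 → 12800 → 10000 → 8000 → 6400 → 5000 → 4000 → 3200 — 2 2/3 stops lower (darker).
Shutter speed: 5 → 4 → 3.2 → 2.5 — 1 stop faster (darker).
Net change so far: 3 2/3 stops darker. Offset with the aperture: f/7.1 → f/6.3 → f/5.6 → f/5 → f/4.5 → f/4 → f/3.5 → f/3.2 → f/2.8 → f/2.5 → f/2.2 → f/2.

f/2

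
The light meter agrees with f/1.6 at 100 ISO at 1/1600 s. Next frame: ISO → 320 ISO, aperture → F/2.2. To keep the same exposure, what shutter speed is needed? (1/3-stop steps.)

1/2500s

ISO: 100 → 125 → 160 → 200 → 250 → 320 — 1 2/3 stops higher (brighter).
Aperture: f/1.6 → f/1.8 → f/2 → f/2.2 — 1 stop stopped down (darker).
Net change so far: 2/3 stop brighter. Offset with the shutter speed: 1/1600 → 1/2000 → 1/2500.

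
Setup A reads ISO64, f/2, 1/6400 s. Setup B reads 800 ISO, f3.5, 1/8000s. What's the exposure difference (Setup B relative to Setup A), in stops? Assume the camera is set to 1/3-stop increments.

Aperture: f/2 → f/2.2 → f/2.5 → f/2.8 → f/3.2 → f/3.5 — 1 2/3 stops narrower (darker).
Shutter speed: 1/6400 → 1/8000 — 1/3 stop faster (darker).
ISO: 64 → 80 → 100 → 125 → 160 → 200 → 250 → 320 → 400 → 500 → 640 → 800 — 3 2/3 stops higher (brighter).
Net: −1 2/3 −1/3 +3 2/3 = +1 2/3 stops.

1 2/3 stops brighter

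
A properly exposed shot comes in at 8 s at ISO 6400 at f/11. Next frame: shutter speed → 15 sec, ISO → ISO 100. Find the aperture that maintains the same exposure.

Shutter speed: 8 → 15 — 1 stop slower (brighter).
ISO: 6400 → 3200 → 1600 → 800 → 400 → 200 → 100 — 6 stops lower (darker).
Net change so far: 5 stops darker. Offset with the aperture: f/11 → f/8 → f/5.6 → f/4 → f/2.8 → f/2.

f/2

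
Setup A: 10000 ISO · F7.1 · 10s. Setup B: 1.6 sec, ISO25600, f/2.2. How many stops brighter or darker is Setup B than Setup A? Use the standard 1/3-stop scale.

2 stops brighter

Aperture: f/7.1 → f/6.3 → f/5.6 → f/5 → f/4.5 → f/4 → f/3.5 → f/3.2 → f/2.8 → f/2.5 → f/2.2 — 3 1/3 stops opened up (brighter).
Shutter speed: 10 → 8 → 6 → 5 → 4 → 3.2 → 2.5 → 2 → 1.6 — 2 2/3 stops shorter (darker).
ISO: 10000 → 12800 → 16000 → 20000 → 25600 — 1 1/3 stops higher (brighter).
Net: +3 1/3 −2 2/3 +1 1/3 = +2 stops.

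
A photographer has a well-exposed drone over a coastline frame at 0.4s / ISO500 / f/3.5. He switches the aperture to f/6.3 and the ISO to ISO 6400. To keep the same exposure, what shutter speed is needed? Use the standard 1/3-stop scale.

1/10s

Aperture: f/3.5 → f/4 → f/4.5 → f/5 → f/5.6 → f/6.3 — 1 2/3 stops stopped down (darker).
ISO: 500 → 640 → 800 → 1000 → 1250 → 1600 → 2000 → 2500 → 3200 → 4000 → 5000 → 6400 — 3 2/3 stops higher (brighter).
Net change so far: 2 stops brighter. Offset with the shutter speed: 0.4 → 0.3 → 1/4 → 1/5 → 1/6 → 1/8 → 1/10.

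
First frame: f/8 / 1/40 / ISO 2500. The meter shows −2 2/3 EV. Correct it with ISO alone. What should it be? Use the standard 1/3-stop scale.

ISO 16000

Underexposed by 2 2/3 stops → need 2 2/3 stops brighter.
ISO: 2500 → 3200 → 4000 → 5000 → 6400 → 8000 → 10000 → 12800 → 16000.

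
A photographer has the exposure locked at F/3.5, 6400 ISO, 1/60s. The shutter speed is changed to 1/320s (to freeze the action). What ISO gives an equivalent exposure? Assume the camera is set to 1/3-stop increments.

ISO 32000

Shutter speed: 1/60 → 1/80 → 1/100 → 1/125 → 1/160 → 1/200 → 1/250 → 1/320 — 2 1/3 stops faster (darker).
Need 2 1/3 stops brighter from the ISO: 6400 → 8000 → 10000 → 12800 → 16000 → 20000 → 25600 → 32000.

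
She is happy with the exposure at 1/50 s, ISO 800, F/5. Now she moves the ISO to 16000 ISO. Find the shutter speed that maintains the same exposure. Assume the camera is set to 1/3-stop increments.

ISO: 800 → 1000 → 1250 → 1600 → 2000 → 2500 → 3200 → 4000 → 5000 → 6400 → 8000 → 10000 → 12800 → 16000 — 4 1/3 stops raised (brighter).
Need 4 1/3 stops darker from the shutter speed: 1/50 → 1/60 → 1/80 → 1/100 → 1/125 → 1/160 → 1/200 → 1/250 → 1/320 → 1/400 → 1/500 → 1/640 → 1/800 → 1/1000.

1/1000s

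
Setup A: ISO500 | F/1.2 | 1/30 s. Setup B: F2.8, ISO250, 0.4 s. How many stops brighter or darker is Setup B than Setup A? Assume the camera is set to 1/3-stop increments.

1/3 stop brighter

Aperture: f/1.2 → f/1.4 → f/1.6 → f/1.8 → f/2 → f/2.2 → f/2.5 → f/2.8 — 2 1/3 stops stopped down (darker).
Shutter speed: 1/30 → 1/25 → 1/20 → 1/15 → 1/13 → 1/10 → 1/8 → 1/6 → 1/5 → 1/4 → 0.3 → 0.4 — 3 2/3 stops slower (brighter).
ISO: 500 → 400 → 320 → 250 — 1 stop lower (darker).
Net: −2 1/3 +3 2/3 −1 = +1/3 stops.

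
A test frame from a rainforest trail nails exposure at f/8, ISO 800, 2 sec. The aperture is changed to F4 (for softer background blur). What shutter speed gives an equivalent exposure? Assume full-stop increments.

1/2s

Aperture: f/8 → f/5.6 → f/4 — 2 stops opened up (brighter).
Need 2 stops darker from the shutter speed: 2 → 1 → 1/2.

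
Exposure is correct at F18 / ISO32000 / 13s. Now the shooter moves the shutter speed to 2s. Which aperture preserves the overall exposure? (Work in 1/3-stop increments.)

f/7.1

Shutter speed: 13 → 10 → 8 → 6 → 5 → 4 → 3.2 → 2.5 → 2 — 2 2/3 stops faster (darker).
Need 2 2/3 stops brighter from the aperture: f/18 → f/16 → f/14 → f/13 → f/11 → f/10 → f/9 → f/8 → f/7.1.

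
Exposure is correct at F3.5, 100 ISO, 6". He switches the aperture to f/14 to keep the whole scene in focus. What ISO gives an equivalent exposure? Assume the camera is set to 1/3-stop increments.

Aperture: f/3.5 → f/4 → f/4.5 → f/5 → f/5.6 → f/6.3 → f/7.1 → f/8 → f/9 → f/10 → f/11 → f/13 → f/14 — 4 stops smaller aperture (darker).
Need 4 stops brighter from the ISO: 100 → 125 → 160 → 200 → 250 → 320 → 400 → 500 → 640 → 800 → 1000 → 1250 → 1600.

ISO 1600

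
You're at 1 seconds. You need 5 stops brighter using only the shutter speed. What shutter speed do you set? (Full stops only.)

30 s

Shutter speed: 1 → 2 → 4 → 8 → 15 → 30 — 5 stops longer (brighter).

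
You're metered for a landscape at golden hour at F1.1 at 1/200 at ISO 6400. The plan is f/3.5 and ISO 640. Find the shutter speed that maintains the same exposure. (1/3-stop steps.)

0.5 s

Aperture: f/1.1 → f/1.2 → f/1.4 → f/1.6 → f/1.8 → f/2 → f/2.2 → f/2.5 → f/2.8 → f/3.2 → f/3.5 — 3 1/3 stops smaller aperture (darker).
ISO: 6400 → 5000 → 4000 → 3200 → 2500 → 2000 → 1600 → 1250 → 1000 → 800 → 640 — 3 1/3 stops lower (darker).
Net change so far: 6 2/3 stops darker. Offset with the shutter speed: 1/200 → 1/160 → 1/125 → 1/100 → 1/80 → 1/60 → 1/50 → 1/40 → 1/30 → 1/25 → 1/20 → 1/15 → 1/13 → 1/10 → 1/8 → 1/6 → 1/5 → 1/4 → 0.3 → 0.4 → 0.5.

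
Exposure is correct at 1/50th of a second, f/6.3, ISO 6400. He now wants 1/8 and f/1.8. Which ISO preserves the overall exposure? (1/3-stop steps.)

ISO 80

Shutter speed: 1/50 → 1/40 → 1/30 → 1/25 → 1/20 → 1/15 → 1/13 → 1/10 → 1/8 — 2 2/3 stops slower (brighter).
Aperture: f/6.3 → f/5.6 → f/5 → f/4.5 → f/4 → f/3.5 → f/3.2 → f/2.8 → f/2.5 → f/2.2 → f/2 → f/1.8 — 3 2/3 stops wider (brighter).
Net change so far: 6 1/3 stops brighter. Offset with the ISO: 6400 → 5000 → 4000 → 3200 → 2500 → 2000 → 1600 → 1250 → 1000 → 800 → 640 → 500 → 400 → 320 → 250 → 200 → 160 → 125 → 100 → 80.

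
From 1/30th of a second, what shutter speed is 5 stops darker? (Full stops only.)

1/1000s

Shutter speed: 1/30 → 1/60 → 1/125 → 1/250 → 1/500 → 1/1000 — 5 stops shorter (darker).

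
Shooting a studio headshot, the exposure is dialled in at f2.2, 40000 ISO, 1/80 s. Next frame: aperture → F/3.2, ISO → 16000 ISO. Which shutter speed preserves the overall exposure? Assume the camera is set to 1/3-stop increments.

1/15s

Aperture: f/2.2 → f/2.5 → f/2.8 → f/3.2 — 1 stop smaller aperture (darker).
ISO: 40000 → 32000 → 25600 → 20000 → 16000 — 1 1/3 stops dropped (darker).
Net change so far: 2 1/3 stops darker. Offset with the shutter speed: 1/80 → 1/60 → 1/50 → 1/40 → 1/30 → 1/25 → 1/20 → 1/15.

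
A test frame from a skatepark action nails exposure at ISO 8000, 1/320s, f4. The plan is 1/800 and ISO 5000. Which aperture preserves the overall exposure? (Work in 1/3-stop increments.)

f/2

Shutter speed: 1/320 → 1/400 → 1/500 → 1/640 → 1/800 — 1 1/3 stops faster (darker).
ISO: 8000 → 6400 → 5000 — 2/3 stop dropped (darker).
Net change so far: 2 stops darker. Offset with the aperture: f/4 → f/3.5 → f/3.2 → f/2.8 → f/2.5 → f/2.2 → f/2.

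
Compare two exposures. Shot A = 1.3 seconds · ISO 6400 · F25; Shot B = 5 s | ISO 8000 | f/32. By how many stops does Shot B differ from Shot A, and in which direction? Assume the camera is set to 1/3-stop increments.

Aperture: f/25 → f/29 → f/32 — 2/3 stop narrower (darker).
Shutter speed: 1.3 → 1.6 → 2 → 2.5 → 3.2 → 4 → 5 — 2 stops longer (brighter).
ISO: 6400 → 8000 — 1/3 stop raised (brighter).
Net: −2/3 +2 +1/3 = +1 2/3 stops.

1 2/3 stops brighter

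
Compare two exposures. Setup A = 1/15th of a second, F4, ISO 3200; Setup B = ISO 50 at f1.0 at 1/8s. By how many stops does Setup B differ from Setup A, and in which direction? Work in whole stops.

1 stop darker

Aperture: f/4 → f/2.8 → f/2 → f/1.4 → f/1.0 — 4 stops wider (brighter).
Shutter speed: 1/15 → 1/8 — 1 stop slower (brighter).
ISO: 3200 → 1600 → 800 → 400 → 200 → 100 → 50 — 6 stops lower (darker).
Net: +4 +1 −6 = −1 stop.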